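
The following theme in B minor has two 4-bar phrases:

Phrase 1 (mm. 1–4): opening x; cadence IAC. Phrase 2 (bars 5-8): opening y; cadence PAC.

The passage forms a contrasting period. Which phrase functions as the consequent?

The phrase ending with the weaker cadence (imperfect authentic cadence) is the antecedent; the one ending more conclusively (perfect authentic cadence) is the consequent. The consequent is phrase 2.

phrase 2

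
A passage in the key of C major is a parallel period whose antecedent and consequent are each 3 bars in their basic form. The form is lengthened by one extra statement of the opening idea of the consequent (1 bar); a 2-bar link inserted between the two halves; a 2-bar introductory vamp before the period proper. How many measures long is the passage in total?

Basic parallel period: 3 + 3 = 6 bars.
6 (basic form) + 1 (extra statement) + 2 (link) + 2 (introduction) = 11.

11 measures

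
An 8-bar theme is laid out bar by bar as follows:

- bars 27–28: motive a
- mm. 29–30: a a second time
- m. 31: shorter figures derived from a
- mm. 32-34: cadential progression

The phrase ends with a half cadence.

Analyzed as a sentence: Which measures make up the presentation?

The presentation of a sentence is the basic idea (measures 27–28) plus its repetition (measures 29-30); the presentation is therefore mm. 27–30.

measures 27–30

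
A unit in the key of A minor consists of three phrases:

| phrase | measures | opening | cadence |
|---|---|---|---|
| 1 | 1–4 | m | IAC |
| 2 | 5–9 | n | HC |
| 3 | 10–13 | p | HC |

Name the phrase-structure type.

The final phrase closes with a half cadence, which is not stronger than the preceding half cadence; the 3 phrases lack an overall antecedent–consequent design and so form a phrase group.

phrase group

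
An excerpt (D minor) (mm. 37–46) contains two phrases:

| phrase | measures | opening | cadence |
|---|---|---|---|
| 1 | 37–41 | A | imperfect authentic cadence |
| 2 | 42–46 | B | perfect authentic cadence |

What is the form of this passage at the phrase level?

Phrase 1 ends with an imperfect authentic cadence (weaker) and phrase 2 with a perfect authentic cadence (stronger): antecedent + consequent = a period.
The two phrases open with different material (A / B), so the period is contrasting.

contrasting period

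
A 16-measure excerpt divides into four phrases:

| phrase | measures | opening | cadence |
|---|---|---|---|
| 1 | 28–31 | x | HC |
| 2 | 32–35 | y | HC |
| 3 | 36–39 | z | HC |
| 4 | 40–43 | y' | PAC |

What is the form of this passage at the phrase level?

Four phrases in two halves: the first half (bars 28–35) ends with a half cadence, the second (mm. 36–43) with a perfect authentic cadence — a large antecedent–consequent pair, i.e. a double period.
Phrase 3 begins with different material from phrase 1, making it contrasting.

contrasting double period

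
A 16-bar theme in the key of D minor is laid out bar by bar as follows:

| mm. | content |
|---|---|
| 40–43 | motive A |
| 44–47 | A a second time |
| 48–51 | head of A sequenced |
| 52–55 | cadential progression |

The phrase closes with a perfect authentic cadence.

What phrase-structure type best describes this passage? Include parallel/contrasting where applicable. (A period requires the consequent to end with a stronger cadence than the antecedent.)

Basic idea (measures 40–43) + its repetition (mm. 44–47) form the presentation; fragmentation and cadence (mm. 48–55) form the continuation — the 16-bar whole is a sentence.

sentence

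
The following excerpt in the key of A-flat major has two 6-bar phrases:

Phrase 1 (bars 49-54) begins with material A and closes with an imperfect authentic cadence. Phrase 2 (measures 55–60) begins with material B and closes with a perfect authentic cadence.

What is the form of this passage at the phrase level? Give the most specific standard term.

Phrase 1 ends with an imperfect authentic cadence (weaker) and phrase 2 with a perfect authentic cadence (stronger): antecedent + consequent = a period.
The two phrases open with different material (A / B), so the period is contrasting.

contrasting period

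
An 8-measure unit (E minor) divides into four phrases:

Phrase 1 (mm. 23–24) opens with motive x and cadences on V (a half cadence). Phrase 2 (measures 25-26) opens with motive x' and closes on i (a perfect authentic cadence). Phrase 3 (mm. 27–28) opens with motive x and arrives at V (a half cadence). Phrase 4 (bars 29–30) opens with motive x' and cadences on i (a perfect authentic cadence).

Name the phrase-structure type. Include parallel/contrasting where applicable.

The cadence pattern HC–PAC–HC–PAC is weak–strong twice, and phrases 3–4 restate phrases 1–2: a period heard twice, not a double period (which would end weakly at phrase 2).

repeated period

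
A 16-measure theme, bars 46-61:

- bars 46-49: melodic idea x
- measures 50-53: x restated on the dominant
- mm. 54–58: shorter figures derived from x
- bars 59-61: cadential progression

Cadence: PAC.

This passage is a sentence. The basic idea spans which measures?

measures 46–49

The presentation of a sentence is the basic idea (mm. 46–49) plus its repetition (mm. 50–53); the basic idea is therefore measures 46–49.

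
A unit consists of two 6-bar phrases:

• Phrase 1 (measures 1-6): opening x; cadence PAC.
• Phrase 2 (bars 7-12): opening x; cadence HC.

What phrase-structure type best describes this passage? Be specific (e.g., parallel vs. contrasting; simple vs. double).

The second phrase closes with a half cadence, which is not stronger than the first phrase's perfect authentic cadence; without a weak→strong cadential pair there is no antecedent–consequent relationship, so this is a phrase group rather than a period.

phrase group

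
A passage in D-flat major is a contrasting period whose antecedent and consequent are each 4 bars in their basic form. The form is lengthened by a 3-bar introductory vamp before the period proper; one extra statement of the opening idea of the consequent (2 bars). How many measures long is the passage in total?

Basic contrasting period: 4 + 4 = 8 bars.
8 (basic form) + 3 (introduction) + 2 (extra statement) = 13.

13 measures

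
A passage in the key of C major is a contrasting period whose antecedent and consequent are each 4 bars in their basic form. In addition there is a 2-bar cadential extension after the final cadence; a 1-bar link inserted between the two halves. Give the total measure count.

Basic contrasting period: 4 + 4 = 8 bars.
8 (basic form) + 2 (cadential extension) + 1 (link) = 11.

11 measures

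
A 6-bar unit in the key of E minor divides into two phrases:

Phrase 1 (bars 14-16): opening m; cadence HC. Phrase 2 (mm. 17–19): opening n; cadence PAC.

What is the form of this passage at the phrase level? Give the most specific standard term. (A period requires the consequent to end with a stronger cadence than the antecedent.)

Phrase 1 ends with a half cadence (weaker) and phrase 2 with a perfect authentic cadence (stronger): antecedent + consequent = a period.
The two phrases open with different material (m / n), so the period is contrasting.

contrasting period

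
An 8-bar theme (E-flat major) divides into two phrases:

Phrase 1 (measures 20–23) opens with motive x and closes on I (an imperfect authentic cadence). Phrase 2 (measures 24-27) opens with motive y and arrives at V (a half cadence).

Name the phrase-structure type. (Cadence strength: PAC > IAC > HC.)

phrase group

The second phrase closes with a half cadence, which is not stronger than the first phrase's imperfect authentic cadence; without a weak→strong cadential pair there is no antecedent–consequent relationship, so this is a phrase group rather than a period.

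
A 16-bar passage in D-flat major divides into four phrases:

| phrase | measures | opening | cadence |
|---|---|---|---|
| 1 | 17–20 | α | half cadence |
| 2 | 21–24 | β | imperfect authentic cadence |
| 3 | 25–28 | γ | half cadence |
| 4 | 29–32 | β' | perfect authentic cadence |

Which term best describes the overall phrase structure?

Four phrases in two halves: the first half (bars 17-24) ends with an imperfect authentic cadence, the second (mm. 25–32) with a perfect authentic cadence — a large antecedent–consequent pair, i.e. a double period.
Phrase 3 begins with different material from phrase 1, making it contrasting.

contrasting double period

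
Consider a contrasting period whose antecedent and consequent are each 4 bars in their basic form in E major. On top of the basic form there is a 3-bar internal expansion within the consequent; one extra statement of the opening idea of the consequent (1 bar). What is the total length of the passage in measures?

12 measures

Basic contrasting period: 4 + 4 = 8 bars.
8 (basic form) + 3 (internal expansion) + 1 (extra statement) = 12.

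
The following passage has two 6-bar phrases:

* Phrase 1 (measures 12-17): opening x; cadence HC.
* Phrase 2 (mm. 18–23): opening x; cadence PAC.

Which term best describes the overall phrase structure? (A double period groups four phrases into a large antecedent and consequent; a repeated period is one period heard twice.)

Phrase 1 ends with a half cadence (weaker) and phrase 2 with a perfect authentic cadence (stronger): antecedent + consequent = a period.
The two phrases open with the same material (x / x), so the period is parallel.

parallel period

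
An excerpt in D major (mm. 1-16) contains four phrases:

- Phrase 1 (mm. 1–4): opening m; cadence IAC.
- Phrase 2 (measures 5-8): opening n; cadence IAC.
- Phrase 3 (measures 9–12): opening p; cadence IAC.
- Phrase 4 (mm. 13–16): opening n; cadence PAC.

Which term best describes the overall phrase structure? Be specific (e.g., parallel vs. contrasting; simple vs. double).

contrasting double period

Four phrases in two halves: the first half (mm. 1–8) ends with an imperfect authentic cadence, the second (mm. 9-16) with a perfect authentic cadence — a large antecedent–consequent pair, i.e. a double period.
Phrase 3 begins with different material from phrase 1, making it contrasting.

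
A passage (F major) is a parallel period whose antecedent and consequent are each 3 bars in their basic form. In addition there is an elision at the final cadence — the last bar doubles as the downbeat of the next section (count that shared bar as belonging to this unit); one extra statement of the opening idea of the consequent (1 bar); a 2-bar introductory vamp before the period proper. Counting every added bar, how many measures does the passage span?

9 measures

Basic parallel period: 3 + 3 = 6 bars.
6 (basic form) + 1 (extra statement) + 2 (introduction) = 9.
The elision shares a bar with the next section but does not change this unit's count.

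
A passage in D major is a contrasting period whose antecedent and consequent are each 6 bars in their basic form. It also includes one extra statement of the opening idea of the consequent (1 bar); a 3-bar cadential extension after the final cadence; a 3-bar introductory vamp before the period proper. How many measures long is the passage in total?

19 measures

Basic contrasting period: 6 + 6 = 12 bars.
12 (basic form) + 1 (extra statement) + 3 (cadential extension) + 3 (introduction) = 19.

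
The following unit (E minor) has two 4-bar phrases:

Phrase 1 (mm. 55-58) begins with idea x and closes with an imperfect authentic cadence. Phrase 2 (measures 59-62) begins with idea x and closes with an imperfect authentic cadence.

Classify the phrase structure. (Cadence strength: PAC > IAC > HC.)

Both phrases have the same opening (x) and the same cadence (imperfect authentic cadence): the second is a restatement, not a consequent, so this is a repeated phrase rather than a period.

repeated phrase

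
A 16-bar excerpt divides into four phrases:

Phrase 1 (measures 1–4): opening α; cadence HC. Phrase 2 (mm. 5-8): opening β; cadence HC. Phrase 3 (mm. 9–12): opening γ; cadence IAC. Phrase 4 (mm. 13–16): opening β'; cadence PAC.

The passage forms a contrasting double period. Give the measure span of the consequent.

measures 9–16

In a double period the first pair of phrases (ending half cadence) is the large antecedent and the second pair (ending perfect authentic cadence) is the large consequent; the consequent is measures 9–16.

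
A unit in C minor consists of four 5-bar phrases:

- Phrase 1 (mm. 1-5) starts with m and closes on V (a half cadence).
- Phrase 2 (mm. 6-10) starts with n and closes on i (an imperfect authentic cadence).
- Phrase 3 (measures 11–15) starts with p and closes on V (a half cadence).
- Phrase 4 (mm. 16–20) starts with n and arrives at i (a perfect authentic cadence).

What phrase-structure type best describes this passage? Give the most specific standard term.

contrasting double period

Four phrases in two halves: the first half (mm. 1-10) ends with an imperfect authentic cadence, the second (mm. 11–20) with a perfect authentic cadence — a large antecedent–consequent pair, i.e. a double period.
Phrase 3 begins with different material from phrase 1, making it contrasting.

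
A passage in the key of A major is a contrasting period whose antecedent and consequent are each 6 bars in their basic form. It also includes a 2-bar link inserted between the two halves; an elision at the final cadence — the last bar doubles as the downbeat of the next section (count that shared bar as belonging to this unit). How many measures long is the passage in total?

14 measures

Basic contrasting period: 6 + 6 = 12 bars.
12 (basic form) + 2 (link) = 14.
The elision shares a bar with the next section but does not change this unit's count.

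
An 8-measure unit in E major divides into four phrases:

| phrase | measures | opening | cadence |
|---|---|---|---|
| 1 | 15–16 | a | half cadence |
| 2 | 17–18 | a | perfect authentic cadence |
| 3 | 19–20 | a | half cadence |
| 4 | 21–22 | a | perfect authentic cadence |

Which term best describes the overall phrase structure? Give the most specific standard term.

repeated period

The cadence pattern HC–PAC–HC–PAC is weak–strong twice, and phrases 3–4 restate phrases 1–2: a period heard twice, not a double period (which would end weakly at phrase 2).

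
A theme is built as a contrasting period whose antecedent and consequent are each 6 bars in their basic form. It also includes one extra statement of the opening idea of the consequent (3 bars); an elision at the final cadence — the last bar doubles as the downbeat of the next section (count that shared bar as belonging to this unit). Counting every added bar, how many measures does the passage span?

Basic contrasting period: 6 + 6 = 12 bars.
12 (basic form) + 3 (extra statement) = 15.
The elision shares a bar with the next section but does not change this unit's count.

15 measures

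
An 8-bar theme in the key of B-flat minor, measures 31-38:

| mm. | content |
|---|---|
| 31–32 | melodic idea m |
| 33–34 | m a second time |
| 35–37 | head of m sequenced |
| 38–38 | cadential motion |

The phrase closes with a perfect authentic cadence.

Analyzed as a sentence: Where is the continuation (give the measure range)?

After the presentation (mm. 31-34), the continuation covers the fragmentation through the cadence: measures 35-38.

measures 35–38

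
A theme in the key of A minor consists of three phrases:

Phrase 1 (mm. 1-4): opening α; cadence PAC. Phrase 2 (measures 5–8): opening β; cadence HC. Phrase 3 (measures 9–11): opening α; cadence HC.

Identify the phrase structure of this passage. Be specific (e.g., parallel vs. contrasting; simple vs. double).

phrase group

The final phrase closes with a half cadence, which is not stronger than the preceding half cadence; the 3 phrases lack an overall antecedent–consequent design and so form a phrase group.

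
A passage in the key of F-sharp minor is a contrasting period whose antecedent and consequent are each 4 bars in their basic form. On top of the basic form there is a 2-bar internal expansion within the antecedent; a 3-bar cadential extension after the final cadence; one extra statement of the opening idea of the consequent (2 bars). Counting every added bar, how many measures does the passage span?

Basic contrasting period: 4 + 4 = 8 bars.
8 (basic form) + 2 (internal expansion) + 3 (cadential extension) + 2 (extra statement) = 15.

15 measures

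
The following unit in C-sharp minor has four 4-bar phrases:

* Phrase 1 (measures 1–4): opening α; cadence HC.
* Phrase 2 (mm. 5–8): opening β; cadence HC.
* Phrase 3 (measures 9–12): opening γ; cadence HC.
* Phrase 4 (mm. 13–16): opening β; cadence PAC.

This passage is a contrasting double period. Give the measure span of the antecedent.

measures 1–8

In a double period the four phrases pair into a large antecedent (phrases 1–2, ending half cadence) and a large consequent (phrases 3–4, ending perfect authentic cadence). The antecedent spans bars 1–8.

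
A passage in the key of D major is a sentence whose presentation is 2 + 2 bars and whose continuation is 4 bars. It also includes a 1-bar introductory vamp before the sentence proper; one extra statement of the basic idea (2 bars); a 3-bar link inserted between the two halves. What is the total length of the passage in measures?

14 measures

Basic sentence: 2 + 2 + 4 = 8 bars.
8 (basic form) + 1 (introduction) + 2 (extra statement) + 3 (link) = 14.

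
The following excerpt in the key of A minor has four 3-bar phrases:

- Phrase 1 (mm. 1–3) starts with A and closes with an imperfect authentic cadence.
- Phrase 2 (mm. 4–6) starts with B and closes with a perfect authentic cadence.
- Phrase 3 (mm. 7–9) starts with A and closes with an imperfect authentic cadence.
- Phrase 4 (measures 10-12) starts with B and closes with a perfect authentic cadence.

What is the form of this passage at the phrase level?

repeated period

The cadence pattern IAC–PAC–IAC–PAC is weak–strong twice, and phrases 3–4 restate phrases 1–2: a period heard twice, not a double period (which would end weakly at phrase 2).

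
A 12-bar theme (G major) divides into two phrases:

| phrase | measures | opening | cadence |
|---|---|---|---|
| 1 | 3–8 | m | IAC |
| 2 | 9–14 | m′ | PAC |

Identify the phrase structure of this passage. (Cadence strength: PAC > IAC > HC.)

Phrase 1 ends with an imperfect authentic cadence (weaker) and phrase 2 with a perfect authentic cadence (stronger): antecedent + consequent = a period.
The two phrases open with the same material (m / m′), so the period is parallel.

parallel period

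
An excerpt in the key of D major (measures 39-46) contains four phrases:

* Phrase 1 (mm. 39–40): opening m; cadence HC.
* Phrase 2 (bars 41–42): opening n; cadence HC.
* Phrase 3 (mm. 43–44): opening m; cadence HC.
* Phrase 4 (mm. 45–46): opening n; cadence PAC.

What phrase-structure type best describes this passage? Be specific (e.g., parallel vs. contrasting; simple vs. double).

Four phrases in two halves: the first half (mm. 39–42) ends with a half cadence, the second (bars 43-46) with a perfect authentic cadence — a large antecedent–consequent pair, i.e. a double period.
Phrase 3 begins with the same material as phrase 1, making it parallel.

parallel double period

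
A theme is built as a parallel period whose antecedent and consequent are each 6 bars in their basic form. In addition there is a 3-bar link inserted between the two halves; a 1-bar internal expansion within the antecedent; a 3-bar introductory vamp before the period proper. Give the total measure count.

Basic parallel period: 6 + 6 = 12 bars.
12 (basic form) + 3 (link) + 1 (internal expansion) + 3 (introduction) = 19.

19 measures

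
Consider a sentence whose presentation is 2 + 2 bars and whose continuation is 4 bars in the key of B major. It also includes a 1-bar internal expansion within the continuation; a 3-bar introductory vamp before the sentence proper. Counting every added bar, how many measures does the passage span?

Basic sentence: 2 + 2 + 4 = 8 bars.
8 (basic form) + 1 (internal expansion) + 3 (introduction) = 12.

12 measures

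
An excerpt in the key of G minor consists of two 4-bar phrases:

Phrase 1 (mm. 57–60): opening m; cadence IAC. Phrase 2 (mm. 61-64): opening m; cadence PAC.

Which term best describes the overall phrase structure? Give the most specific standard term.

Phrase 1 ends with an imperfect authentic cadence (weaker) and phrase 2 with a perfect authentic cadence (stronger): antecedent + consequent = a period.
The two phrases open with the same material (m / m), so the period is parallel.

parallel period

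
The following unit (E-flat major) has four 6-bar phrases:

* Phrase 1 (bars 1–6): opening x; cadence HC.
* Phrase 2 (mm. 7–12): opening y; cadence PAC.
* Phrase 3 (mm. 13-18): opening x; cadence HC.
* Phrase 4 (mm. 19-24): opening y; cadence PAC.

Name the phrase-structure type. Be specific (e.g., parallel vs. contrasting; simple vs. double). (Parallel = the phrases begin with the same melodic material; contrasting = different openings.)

repeated period

The cadence pattern HC–PAC–HC–PAC is weak–strong twice, and phrases 3–4 restate phrases 1–2: a period heard twice, not a double period (which would end weakly at phrase 2).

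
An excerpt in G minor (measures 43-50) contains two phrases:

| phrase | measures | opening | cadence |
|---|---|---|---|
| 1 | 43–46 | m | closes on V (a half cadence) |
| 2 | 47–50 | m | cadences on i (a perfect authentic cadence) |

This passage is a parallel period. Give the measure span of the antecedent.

measures 43–46

The antecedent is the phrase ending with the weaker cadence (half cadence, phrase 1) and the consequent the one ending more conclusively (perfect authentic cadence, phrase 2); the antecedent is mm. 43–46.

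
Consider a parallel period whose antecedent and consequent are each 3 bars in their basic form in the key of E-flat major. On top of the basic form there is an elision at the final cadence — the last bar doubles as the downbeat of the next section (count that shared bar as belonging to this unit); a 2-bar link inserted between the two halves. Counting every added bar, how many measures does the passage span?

8 measures

Basic parallel period: 3 + 3 = 6 bars.
6 (basic form) + 2 (link) = 8.
The elision shares a bar with the next section but does not change this unit's count.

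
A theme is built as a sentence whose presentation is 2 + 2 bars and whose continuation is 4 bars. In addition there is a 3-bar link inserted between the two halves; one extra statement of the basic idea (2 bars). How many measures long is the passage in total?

13 measures

Basic sentence: 2 + 2 + 4 = 8 bars.
8 (basic form) + 3 (link) + 2 (extra statement) = 13.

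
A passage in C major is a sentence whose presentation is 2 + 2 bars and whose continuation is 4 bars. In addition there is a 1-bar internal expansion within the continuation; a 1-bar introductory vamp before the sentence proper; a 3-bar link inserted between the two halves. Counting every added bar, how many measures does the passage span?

Basic sentence: 2 + 2 + 4 = 8 bars.
8 (basic form) + 1 (internal expansion) + 1 (introduction) + 3 (link) = 13.

13 measures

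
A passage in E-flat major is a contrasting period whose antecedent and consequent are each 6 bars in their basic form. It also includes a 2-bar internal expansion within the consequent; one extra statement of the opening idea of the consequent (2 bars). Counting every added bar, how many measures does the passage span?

Basic contrasting period: 6 + 6 = 12 bars.
12 (basic form) + 2 (internal expansion) + 2 (extra statement) = 16.

16 measures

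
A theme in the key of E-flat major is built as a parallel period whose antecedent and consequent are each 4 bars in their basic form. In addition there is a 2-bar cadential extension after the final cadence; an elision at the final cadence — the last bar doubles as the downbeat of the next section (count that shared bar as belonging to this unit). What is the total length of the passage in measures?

Basic parallel period: 4 + 4 = 8 bars.
8 (basic form) + 2 (cadential extension) = 10.
The elision shares a bar with the next section but does not change this unit's count.

10 measures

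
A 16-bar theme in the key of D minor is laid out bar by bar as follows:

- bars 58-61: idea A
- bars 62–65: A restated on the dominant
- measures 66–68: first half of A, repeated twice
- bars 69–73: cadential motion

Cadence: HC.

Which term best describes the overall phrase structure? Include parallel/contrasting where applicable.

Basic idea (mm. 58–61) + its repetition (mm. 62–65) form the presentation; fragmentation and cadence (mm. 66–73) form the continuation — the 16-bar whole is a sentence.

sentence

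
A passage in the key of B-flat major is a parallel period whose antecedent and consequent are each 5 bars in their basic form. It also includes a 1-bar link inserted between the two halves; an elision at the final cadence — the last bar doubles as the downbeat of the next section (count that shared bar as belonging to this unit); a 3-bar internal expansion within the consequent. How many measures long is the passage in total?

Basic parallel period: 5 + 5 = 10 bars.
10 (basic form) + 1 (link) + 3 (internal expansion) = 14.
The elision shares a bar with the next section but does not change this unit's count.

14 measures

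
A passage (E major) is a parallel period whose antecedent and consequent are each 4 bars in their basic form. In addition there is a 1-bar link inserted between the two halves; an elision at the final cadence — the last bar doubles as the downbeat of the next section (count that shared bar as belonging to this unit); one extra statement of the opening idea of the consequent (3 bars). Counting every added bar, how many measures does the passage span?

12 measures

Basic parallel period: 4 + 4 = 8 bars.
8 (basic form) + 1 (link) + 3 (extra statement) = 12.
The elision shares a bar with the next section but does not change this unit's count.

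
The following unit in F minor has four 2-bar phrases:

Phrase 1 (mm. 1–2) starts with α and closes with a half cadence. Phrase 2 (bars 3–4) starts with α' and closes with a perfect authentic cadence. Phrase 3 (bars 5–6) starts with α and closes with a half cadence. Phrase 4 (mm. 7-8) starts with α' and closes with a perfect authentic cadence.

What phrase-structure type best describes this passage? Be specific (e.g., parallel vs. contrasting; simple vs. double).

The cadence pattern HC–PAC–HC–PAC is weak–strong twice, and phrases 3–4 restate phrases 1–2: a period heard twice, not a double period (which would end weakly at phrase 2).

repeated period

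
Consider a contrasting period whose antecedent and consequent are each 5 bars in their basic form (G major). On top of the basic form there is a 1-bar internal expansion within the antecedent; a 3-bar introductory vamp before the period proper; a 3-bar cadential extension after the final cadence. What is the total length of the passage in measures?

Basic contrasting period: 5 + 5 = 10 bars.
10 (basic form) + 1 (internal expansion) + 3 (introduction) + 3 (cadential extension) = 17.

17 measures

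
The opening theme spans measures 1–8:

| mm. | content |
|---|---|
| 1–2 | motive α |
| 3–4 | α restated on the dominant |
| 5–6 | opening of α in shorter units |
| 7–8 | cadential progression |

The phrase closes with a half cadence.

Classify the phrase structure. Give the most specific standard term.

Basic idea (measures 1–2) + its repetition (bars 3–4) form the presentation; fragmentation and cadence (mm. 5-8) form the continuation — the 8-bar whole is a sentence.

sentence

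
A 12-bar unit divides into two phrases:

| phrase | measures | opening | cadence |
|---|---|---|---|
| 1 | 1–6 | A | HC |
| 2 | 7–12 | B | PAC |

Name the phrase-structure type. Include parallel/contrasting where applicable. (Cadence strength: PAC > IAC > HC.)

Phrase 1 ends with a half cadence (weaker) and phrase 2 with a perfect authentic cadence (stronger): antecedent + consequent = a period.
The two phrases open with different material (A / B), so the period is contrasting.

contrasting period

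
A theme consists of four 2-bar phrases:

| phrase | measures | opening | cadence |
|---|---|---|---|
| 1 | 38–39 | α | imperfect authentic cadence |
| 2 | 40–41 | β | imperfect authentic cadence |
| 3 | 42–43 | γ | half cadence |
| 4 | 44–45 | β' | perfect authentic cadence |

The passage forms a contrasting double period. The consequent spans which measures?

In a double period the four phrases pair into a large antecedent (phrases 1–2, ending imperfect authentic cadence) and a large consequent (phrases 3–4, ending perfect authentic cadence). The consequent spans measures 42-45.

measures 42–45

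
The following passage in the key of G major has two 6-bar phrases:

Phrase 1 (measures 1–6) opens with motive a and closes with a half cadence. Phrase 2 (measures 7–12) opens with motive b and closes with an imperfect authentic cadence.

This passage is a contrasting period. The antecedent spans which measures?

The antecedent is the phrase ending with the weaker cadence (half cadence, phrase 1) and the consequent the one ending more conclusively (imperfect authentic cadence, phrase 2); the antecedent is mm. 1–6.

measures 1–6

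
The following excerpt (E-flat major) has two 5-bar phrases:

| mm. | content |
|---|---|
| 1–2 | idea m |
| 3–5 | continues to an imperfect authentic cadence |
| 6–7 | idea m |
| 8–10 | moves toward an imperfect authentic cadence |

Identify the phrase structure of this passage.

Both phrases have the same opening (m) and the same cadence (imperfect authentic cadence): the second is a restatement, not a consequent, so this is a repeated phrase rather than a period.

repeated phrase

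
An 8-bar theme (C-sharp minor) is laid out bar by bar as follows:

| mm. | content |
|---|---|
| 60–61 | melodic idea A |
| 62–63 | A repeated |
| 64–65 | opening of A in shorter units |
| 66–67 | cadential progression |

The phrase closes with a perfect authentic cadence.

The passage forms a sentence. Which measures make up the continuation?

measures 64–67

After the presentation (mm. 60-63), the continuation covers the fragmentation through the cadence: bars 64-67.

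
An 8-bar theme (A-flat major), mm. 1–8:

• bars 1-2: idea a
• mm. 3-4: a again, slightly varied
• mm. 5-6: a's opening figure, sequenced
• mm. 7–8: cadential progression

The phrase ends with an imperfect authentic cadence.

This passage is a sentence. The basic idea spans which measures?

The presentation of a sentence is the basic idea (bars 1–2) plus its repetition (mm. 3–4); the basic idea is therefore mm. 1-2.

measures 1–2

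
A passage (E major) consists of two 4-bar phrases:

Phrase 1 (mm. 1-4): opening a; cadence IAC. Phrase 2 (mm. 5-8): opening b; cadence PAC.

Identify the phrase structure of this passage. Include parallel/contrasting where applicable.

Phrase 1 ends with an imperfect authentic cadence (weaker) and phrase 2 with a perfect authentic cadence (stronger): antecedent + consequent = a period.
The two phrases open with different material (a / b), so the period is contrasting.

contrasting period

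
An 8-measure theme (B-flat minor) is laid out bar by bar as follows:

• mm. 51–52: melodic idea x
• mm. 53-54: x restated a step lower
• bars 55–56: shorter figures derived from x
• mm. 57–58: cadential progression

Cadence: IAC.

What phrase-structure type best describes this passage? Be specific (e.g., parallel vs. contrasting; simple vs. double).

Basic idea (mm. 51–52) + its repetition (bars 53-54) form the presentation; fragmentation and cadence (mm. 55–58) form the continuation — the 8-bar whole is a sentence.

sentence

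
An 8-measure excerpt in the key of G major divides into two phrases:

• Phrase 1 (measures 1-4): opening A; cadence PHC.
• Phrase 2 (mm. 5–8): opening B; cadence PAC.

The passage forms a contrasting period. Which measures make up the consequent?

measures 5–8

The antecedent is the phrase ending with the weaker cadence (Phrygian half cadence, phrase 1) and the consequent the one ending more conclusively (perfect authentic cadence, phrase 2); the consequent is mm. 5–8.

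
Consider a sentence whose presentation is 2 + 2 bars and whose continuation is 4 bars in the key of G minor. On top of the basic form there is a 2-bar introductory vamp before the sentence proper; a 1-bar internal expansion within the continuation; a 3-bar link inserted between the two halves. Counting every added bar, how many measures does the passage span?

Basic sentence: 2 + 2 + 4 = 8 bars.
8 (basic form) + 2 (introduction) + 1 (internal expansion) + 3 (link) = 14.

14 measures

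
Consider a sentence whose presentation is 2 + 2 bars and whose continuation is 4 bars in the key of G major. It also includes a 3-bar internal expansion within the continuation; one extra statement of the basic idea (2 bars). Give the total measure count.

13 measures

Basic sentence: 2 + 2 + 4 = 8 bars.
8 (basic form) + 3 (internal expansion) + 2 (extra statement) = 13.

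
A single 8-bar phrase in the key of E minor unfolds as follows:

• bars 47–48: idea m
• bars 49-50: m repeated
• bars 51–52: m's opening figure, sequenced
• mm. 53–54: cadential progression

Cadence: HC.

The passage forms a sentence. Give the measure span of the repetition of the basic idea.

measures 49–50

The presentation of a sentence is the basic idea (mm. 47–48) plus its repetition (mm. 49–50); the repetition of the basic idea is therefore mm. 49-50.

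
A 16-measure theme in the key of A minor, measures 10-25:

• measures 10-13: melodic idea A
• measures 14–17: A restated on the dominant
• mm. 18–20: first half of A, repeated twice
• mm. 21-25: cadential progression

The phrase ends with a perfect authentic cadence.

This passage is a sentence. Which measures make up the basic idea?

measures 10–13

The presentation of a sentence is the basic idea (mm. 10–13) plus its repetition (measures 14-17); the basic idea is therefore mm. 10–13.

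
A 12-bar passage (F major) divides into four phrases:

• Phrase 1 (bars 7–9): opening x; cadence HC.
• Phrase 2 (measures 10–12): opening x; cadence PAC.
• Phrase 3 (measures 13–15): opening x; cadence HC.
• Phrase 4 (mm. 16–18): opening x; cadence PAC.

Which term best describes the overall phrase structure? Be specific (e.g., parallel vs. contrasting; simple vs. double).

The cadence pattern HC–PAC–HC–PAC is weak–strong twice, and phrases 3–4 restate phrases 1–2: a period heard twice, not a double period (which would end weakly at phrase 2).

repeated period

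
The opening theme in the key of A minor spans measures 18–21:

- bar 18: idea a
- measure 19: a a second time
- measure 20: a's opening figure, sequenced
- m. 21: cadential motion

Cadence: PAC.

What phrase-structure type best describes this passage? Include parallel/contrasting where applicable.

sentence

Basic idea (bar 18) + its repetition (bar 19) form the presentation; fragmentation and cadence (bars 20–21) form the continuation — the 4-bar whole is a sentence.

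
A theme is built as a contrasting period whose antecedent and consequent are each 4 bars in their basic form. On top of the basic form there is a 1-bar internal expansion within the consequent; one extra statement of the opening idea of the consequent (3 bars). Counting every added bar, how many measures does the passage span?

12 measures

Basic contrasting period: 4 + 4 = 8 bars.
8 (basic form) + 1 (internal expansion) + 3 (extra statement) = 12.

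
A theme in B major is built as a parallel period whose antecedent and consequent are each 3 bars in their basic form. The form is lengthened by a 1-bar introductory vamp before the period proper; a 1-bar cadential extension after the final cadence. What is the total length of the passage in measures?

Basic parallel period: 3 + 3 = 6 bars.
6 (basic form) + 1 (introduction) + 1 (cadential extension) = 8.

8 measures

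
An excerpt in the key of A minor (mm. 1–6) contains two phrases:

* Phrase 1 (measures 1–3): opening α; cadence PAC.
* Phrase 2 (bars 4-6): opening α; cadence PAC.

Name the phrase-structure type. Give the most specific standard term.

repeated phrase

Both phrases have the same opening (α) and the same cadence (perfect authentic cadence): the second is a restatement, not a consequent, so this is a repeated phrase rather than a period.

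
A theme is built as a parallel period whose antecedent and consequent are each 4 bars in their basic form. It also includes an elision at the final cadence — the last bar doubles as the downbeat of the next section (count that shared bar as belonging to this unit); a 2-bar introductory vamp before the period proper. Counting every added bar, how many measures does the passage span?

Basic parallel period: 4 + 4 = 8 bars.
8 (basic form) + 2 (introduction) = 10.
The elision shares a bar with the next section but does not change this unit's count.

10 measures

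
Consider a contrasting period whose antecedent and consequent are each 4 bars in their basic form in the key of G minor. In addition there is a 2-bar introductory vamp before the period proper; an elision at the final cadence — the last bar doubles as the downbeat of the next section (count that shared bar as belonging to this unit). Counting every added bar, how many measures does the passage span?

Basic contrasting period: 4 + 4 = 8 bars.
8 (basic form) + 2 (introduction) = 10.
The elision shares a bar with the next section but does not change this unit's count.

10 measures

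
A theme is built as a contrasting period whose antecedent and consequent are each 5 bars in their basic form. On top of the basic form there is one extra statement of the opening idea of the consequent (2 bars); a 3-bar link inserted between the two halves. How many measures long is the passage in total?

Basic contrasting period: 5 + 5 = 10 bars.
10 (basic form) + 2 (extra statement) + 3 (link) = 15.

15 measures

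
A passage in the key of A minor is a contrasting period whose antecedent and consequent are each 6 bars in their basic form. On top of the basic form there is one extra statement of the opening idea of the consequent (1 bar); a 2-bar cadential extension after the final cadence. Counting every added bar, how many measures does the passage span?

Basic contrasting period: 6 + 6 = 12 bars.
12 (basic form) + 1 (extra statement) + 2 (cadential extension) = 15.

15 measures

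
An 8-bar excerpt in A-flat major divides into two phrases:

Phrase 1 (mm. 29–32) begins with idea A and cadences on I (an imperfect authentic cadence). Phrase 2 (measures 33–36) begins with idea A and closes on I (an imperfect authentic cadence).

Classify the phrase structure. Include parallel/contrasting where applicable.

Both phrases have the same opening (A) and the same cadence (imperfect authentic cadence): the second is a restatement, not a consequent, so this is a repeated phrase rather than a period.

repeated phrase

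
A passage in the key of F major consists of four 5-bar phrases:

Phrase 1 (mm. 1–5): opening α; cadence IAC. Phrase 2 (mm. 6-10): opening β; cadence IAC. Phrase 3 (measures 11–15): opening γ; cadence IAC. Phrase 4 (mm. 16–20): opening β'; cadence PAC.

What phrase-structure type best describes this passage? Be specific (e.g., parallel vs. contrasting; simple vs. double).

Four phrases in two halves: the first half (mm. 1–10) ends with an imperfect authentic cadence, the second (bars 11-20) with a perfect authentic cadence — a large antecedent–consequent pair, i.e. a double period.
Phrase 3 begins with different material from phrase 1, making it contrasting.

contrasting double period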